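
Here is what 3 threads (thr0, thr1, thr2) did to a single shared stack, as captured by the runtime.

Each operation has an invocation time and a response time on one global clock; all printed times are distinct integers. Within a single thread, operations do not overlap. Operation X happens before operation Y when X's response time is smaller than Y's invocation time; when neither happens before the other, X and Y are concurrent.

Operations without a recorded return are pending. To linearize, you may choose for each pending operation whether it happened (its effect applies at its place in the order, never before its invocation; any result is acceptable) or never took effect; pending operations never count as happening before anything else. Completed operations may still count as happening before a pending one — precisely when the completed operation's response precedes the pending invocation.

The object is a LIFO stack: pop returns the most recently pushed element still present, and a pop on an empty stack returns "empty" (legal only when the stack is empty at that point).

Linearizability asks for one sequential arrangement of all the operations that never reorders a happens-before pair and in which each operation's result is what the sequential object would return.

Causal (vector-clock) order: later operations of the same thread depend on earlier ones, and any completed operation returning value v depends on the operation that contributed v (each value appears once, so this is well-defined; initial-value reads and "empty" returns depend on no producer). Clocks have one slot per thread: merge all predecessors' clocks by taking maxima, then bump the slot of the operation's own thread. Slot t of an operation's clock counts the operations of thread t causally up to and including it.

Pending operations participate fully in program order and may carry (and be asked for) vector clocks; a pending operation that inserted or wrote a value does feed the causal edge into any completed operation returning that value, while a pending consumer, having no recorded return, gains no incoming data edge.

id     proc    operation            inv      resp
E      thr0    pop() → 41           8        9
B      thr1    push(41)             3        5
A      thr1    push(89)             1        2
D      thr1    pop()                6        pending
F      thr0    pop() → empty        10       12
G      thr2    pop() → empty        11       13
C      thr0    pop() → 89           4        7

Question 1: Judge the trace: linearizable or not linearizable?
one valid linearization: A, C, B, E, D, F, G
after step 1 (A push(89)): stack <89>
after step 2 (C pop() → 89): stack <>
after step 3 (B push(41)): stack <41>
after step 4 (E pop() → 41): stack <>
after step 5 (D pop() (pending, included)): stack <>
after step 6 (F pop() → empty): stack <>
after step 7 (G pop() → empty): stack <>

linearizable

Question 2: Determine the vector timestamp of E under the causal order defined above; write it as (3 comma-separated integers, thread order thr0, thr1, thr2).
root op G, invoked 11: fresh clock plus thr2's own tick → (0, 0, 1)
root op A, invoked 1: fresh clock plus thr1's own tick → (0, 1, 0)
from VC(A)=(0, 1, 0), B (invoked 3) maxes components and bumps thr1 → (0, 2, 0)
from VC(A)=(0, 1, 0), C (invoked 4) maxes components and bumps thr0 → (1, 1, 0)
from VC(B)=(0, 2, 0), D (invoked 6) maxes components and bumps thr1 → (0, 3, 0)
from VC(B)=(0, 2, 0), VC(C)=(1, 1, 0), E (invoked 8) maxes components and bumps thr0 → (2, 2, 0)
from VC(E)=(2, 2, 0), F (invoked 10) maxes components and bumps thr0 → (3, 2, 0)
target: VC(E) = (2, 2, 0)

(2, 2, 0)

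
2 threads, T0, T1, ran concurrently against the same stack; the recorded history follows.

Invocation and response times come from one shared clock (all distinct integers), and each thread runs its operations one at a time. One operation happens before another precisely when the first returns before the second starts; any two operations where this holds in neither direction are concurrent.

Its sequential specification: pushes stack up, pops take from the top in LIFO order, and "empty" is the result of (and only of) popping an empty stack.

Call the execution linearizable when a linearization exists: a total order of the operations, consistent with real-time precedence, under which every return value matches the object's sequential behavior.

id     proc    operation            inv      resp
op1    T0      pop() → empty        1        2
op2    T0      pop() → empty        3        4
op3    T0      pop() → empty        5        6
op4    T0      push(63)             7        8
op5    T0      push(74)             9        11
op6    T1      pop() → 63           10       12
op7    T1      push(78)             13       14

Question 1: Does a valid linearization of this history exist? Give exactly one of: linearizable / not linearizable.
witness order: op1, op2, op3, op4, op6, op5, op7
1. op1 pop() → empty, leaving stack <>
2. op2 pop() → empty, leaving stack <>
3. op3 pop() → empty, leaving stack <>
4. op4 push(63), leaving stack <63>
5. op6 pop() → 63, leaving stack <>
6. op5 push(74), leaving stack <74>
7. op7 push(78), leaving stack <74,78>

linearizable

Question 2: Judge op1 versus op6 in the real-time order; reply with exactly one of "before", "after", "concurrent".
Answer: before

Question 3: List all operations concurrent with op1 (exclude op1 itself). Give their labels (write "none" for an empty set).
Answer: none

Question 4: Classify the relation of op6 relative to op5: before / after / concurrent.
Answer: concurrent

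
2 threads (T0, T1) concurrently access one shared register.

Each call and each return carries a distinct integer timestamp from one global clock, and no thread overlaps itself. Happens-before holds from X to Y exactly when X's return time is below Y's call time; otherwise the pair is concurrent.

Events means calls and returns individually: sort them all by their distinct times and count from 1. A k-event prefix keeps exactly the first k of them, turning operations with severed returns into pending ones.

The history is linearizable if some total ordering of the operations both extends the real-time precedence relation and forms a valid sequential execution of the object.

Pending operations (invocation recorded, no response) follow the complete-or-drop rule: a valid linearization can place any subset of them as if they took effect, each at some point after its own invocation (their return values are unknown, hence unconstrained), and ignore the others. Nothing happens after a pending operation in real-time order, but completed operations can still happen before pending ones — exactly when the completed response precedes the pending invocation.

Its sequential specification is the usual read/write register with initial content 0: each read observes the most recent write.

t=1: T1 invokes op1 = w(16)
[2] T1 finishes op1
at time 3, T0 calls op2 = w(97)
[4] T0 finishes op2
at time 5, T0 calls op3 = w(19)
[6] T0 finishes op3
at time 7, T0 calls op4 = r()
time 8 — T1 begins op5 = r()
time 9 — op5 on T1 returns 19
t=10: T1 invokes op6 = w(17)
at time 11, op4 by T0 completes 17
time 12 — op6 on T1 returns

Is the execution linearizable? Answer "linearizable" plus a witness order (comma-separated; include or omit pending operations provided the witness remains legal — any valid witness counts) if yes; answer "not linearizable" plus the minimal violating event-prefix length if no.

after step 1 (op1 w(16)): value 16
after step 2 (op2 w(97)): value 97
after step 3 (op3 w(19)): value 19
after step 4 (op5 r() → 19): value 19
after step 5 (op6 w(17)): value 17
after step 6 (op4 r() → 17): value 17

linearizable — witness: op1, op2, op3, op5, op6, op4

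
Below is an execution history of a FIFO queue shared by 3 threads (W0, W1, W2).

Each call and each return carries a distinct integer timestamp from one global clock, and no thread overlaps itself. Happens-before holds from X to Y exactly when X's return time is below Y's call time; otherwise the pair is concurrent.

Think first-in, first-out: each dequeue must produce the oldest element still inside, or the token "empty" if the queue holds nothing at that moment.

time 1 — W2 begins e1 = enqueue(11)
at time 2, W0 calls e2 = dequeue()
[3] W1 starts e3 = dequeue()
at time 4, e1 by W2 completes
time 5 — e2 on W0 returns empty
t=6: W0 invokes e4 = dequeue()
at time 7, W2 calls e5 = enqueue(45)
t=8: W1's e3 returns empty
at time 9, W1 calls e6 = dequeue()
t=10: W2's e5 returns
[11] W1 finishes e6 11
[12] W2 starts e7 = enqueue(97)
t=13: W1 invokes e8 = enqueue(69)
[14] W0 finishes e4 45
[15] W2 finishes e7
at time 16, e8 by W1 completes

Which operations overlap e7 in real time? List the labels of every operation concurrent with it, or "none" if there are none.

e4, e8

e7 spans [12,15]; an op avoiding the whole window 12..15 is ordered, any other is concurrent
e1 [1,4]: before
e2 [2,5]: before
e3 [3,8]: before
e4 [6,14]: concurrent
e5 [7,10]: before
e6 [9,11]: before
e8 [13,16]: concurrent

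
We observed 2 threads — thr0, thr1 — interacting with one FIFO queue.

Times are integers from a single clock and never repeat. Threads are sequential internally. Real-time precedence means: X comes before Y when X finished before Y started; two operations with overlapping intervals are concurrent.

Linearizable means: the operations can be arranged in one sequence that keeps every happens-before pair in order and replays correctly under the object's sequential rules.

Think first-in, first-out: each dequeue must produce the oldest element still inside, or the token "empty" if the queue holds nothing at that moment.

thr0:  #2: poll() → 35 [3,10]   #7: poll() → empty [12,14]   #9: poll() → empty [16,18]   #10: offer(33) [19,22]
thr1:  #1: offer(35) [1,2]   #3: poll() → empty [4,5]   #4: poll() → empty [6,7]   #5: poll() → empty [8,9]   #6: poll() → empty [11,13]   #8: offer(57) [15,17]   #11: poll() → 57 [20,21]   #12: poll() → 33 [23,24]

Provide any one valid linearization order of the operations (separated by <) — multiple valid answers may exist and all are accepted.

#1 < #2 < #3 < #4 < #5 < #6 < #7 < #9 < #8 < #10 < #11 < #12

step 1: #1 offer(35) — queue <35>
step 2: #2 poll() → 35 — queue <>
step 3: #3 poll() → empty — queue <>
step 4: #4 poll() → empty — queue <>
step 5: #5 poll() → empty — queue <>
step 6: #6 poll() → empty — queue <>
step 7: #7 poll() → empty — queue <>
step 8: #9 poll() → empty — queue <>
step 9: #8 offer(57) — queue <57>
step 10: #10 offer(33) — queue <57,33>
step 11: #11 poll() → 57 — queue <33>
step 12: #12 poll() → 33 — queue <>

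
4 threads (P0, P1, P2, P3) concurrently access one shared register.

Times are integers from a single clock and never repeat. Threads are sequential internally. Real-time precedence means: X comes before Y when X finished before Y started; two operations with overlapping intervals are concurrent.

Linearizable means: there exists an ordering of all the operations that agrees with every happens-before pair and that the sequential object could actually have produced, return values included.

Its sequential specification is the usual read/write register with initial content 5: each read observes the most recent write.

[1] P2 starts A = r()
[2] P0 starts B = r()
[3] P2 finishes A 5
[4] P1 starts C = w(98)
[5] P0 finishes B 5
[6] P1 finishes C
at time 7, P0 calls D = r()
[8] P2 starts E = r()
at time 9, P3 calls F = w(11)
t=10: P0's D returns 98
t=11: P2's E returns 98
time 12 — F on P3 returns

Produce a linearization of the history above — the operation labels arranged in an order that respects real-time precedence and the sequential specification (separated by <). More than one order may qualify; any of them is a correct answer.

1. A r() → 5, leaving value 5
2. B r() → 5, leaving value 5
3. C w(98), leaving value 98
4. D r() → 98, leaving value 98
5. E r() → 98, leaving value 98
6. F w(11), leaving value 11

A < B < C < D < E < F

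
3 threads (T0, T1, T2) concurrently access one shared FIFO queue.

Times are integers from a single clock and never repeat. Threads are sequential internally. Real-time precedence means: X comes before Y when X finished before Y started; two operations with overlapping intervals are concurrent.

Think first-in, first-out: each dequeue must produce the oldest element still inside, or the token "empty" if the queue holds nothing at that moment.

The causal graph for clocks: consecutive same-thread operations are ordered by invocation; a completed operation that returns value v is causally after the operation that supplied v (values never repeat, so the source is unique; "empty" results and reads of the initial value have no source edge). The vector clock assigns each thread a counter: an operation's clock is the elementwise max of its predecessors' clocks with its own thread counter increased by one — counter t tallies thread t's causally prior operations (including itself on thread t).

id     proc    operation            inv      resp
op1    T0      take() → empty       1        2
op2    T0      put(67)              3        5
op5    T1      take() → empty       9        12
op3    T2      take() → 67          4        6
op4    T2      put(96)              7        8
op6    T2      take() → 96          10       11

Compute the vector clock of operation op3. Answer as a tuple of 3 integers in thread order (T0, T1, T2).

invoked at 9, op5 has no predecessors; its own T1 bump gives (0, 1, 0)
invoked at 1, op1 has no predecessors; its own T0 bump gives (1, 0, 0)
invoked at 3, op2 merges VC(op1)=(1, 0, 0) and bumps T0's slot → (2, 0, 0)
invoked at 4, op3 merges VC(op2)=(2, 0, 0) and bumps T2's slot → (2, 0, 1)
invoked at 7, op4 merges VC(op3)=(2, 0, 1) and bumps T2's slot → (2, 0, 2)
invoked at 10, op6 merges VC(op4)=(2, 0, 2) and bumps T2's slot → (2, 0, 3)
target: VC(op3) = (2, 0, 1)

(2, 0, 1)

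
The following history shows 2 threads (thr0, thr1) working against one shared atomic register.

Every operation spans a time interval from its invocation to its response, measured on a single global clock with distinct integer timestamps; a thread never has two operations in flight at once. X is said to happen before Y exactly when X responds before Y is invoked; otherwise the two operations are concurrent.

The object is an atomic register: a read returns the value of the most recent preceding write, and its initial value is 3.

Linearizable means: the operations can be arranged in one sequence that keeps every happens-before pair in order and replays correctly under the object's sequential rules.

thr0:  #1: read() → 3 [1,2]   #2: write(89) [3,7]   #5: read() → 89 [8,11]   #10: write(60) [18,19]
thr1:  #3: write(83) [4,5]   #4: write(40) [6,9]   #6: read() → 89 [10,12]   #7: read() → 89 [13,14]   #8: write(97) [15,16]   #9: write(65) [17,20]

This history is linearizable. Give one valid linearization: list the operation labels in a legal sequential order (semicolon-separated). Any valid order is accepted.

after step 1 (#1 read() → 3): value 3
after step 2 (#3 write(83)): value 83
after step 3 (#4 write(40)): value 40
after step 4 (#2 write(89)): value 89
after step 5 (#5 read() → 89): value 89
after step 6 (#6 read() → 89): value 89
after step 7 (#7 read() → 89): value 89
after step 8 (#8 write(97)): value 97
after step 9 (#9 write(65)): value 65
after step 10 (#10 write(60)): value 60

#1; #3; #4; #2; #5; #6; #7; #8; #9; #10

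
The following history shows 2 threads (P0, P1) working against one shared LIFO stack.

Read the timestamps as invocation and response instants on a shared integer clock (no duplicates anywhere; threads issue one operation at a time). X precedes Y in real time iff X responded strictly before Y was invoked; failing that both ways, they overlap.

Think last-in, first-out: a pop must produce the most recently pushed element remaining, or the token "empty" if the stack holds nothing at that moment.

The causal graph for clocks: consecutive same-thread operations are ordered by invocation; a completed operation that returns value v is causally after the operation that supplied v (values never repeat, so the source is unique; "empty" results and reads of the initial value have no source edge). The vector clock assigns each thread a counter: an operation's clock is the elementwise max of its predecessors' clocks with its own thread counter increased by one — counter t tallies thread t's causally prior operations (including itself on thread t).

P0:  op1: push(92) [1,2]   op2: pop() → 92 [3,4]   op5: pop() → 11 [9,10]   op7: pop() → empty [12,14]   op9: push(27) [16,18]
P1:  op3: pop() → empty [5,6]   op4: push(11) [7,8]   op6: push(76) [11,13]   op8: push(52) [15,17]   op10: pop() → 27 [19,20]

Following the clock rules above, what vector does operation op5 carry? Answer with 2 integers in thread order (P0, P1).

(3, 2)

VC(op3, invoked at 5): no causal predecessors; +1 on P1 → (0, 1)
VC(op1, invoked at 1): no causal predecessors; +1 on P0 → (1, 0)
from VC(op3)=(0, 1), op4 (invoked 7) maxes components and bumps P1 → (0, 2)
from VC(op1)=(1, 0), op2 (invoked 3) maxes components and bumps P0 → (2, 0)
from VC(op4)=(0, 2), op6 (invoked 11) maxes components and bumps P1 → (0, 3)
from VC(op6)=(0, 3), op8 (invoked 15) maxes components and bumps P1 → (0, 4)
from VC(op2)=(2, 0), VC(op4)=(0, 2), op5 (invoked 9) maxes components and bumps P0 → (3, 2)
from VC(op5)=(3, 2), op7 (invoked 12) maxes components and bumps P0 → (4, 2)
from VC(op7)=(4, 2), op9 (invoked 16) maxes components and bumps P0 → (5, 2)
from VC(op8)=(0, 4), VC(op9)=(5, 2), op10 (invoked 19) maxes components and bumps P1 → (5, 5)
target: VC(op5) = (3, 2)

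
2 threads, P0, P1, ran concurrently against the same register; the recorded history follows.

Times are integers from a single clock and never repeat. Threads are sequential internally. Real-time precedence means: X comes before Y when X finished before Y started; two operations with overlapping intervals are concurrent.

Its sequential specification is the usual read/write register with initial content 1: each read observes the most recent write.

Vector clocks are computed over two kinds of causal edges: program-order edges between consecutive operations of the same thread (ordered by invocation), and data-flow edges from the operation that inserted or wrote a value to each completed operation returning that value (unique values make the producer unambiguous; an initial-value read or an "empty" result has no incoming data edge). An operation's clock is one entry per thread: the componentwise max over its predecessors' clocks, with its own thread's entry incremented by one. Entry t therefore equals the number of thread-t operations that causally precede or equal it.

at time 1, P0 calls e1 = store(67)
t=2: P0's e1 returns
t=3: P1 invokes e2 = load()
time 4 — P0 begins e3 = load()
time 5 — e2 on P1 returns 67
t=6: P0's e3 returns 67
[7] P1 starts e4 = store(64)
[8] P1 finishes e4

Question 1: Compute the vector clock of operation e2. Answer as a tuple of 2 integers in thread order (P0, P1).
(1, 1)

no predecessors for e1 (invoked 1): P0 increments from zero → (1, 0)
e2 (invocation 3): componentwise max over VC(e1)=(1, 0), +1 at P1, giving (1, 1)
e3 (invocation 4): componentwise max over VC(e1)=(1, 0), +1 at P0, giving (2, 0)
e4 (invocation 7): componentwise max over VC(e2)=(1, 1), +1 at P1, giving (1, 2)
target: VC(e2) = (1, 1)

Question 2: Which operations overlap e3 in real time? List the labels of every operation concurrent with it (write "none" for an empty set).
e2

e3 runs from 4 to 6; window-overlapping ops are concurrent
e1 [1,2]: before
e2 [3,5]: concurrent
e4 [7,8]: after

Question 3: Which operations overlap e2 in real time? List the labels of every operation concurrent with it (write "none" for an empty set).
e3

overlap test against e2 [3,5]: concurrent iff the interval meets 3..5
e1 [1,2]: before
e3 [4,6]: concurrent
e4 [7,8]: after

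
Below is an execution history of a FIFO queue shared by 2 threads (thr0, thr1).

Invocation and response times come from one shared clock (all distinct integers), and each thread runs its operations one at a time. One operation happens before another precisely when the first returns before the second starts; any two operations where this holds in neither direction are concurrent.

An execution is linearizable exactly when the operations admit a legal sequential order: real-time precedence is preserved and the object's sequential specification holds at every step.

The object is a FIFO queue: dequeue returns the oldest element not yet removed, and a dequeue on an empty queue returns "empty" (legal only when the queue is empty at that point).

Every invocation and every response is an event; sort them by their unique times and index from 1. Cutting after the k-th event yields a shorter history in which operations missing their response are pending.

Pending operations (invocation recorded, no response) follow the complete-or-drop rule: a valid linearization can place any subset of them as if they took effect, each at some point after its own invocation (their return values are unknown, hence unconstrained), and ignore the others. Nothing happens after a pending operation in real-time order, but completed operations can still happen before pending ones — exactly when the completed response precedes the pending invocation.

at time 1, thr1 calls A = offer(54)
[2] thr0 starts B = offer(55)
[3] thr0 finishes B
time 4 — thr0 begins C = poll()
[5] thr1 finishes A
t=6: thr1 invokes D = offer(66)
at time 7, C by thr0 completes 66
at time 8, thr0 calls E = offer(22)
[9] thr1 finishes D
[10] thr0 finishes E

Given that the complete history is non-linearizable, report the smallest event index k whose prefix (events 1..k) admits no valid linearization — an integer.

events 1..6 are linearizable, e.g. via A, B:
after step 1 (A offer(54)): queue <54>
after step 2 (B offer(55)): queue <54,55>
with event 7 included (C responding at time 7), all real-time-consistent orders fail
no completion choice of the 1 pending operation (D) rescues it — every subset was tried
for example A, B, C (pending dropped) fails at step 3: C poll() → 66 is not legal there
for example B, A, C (pending dropped) fails at step 3: C poll() → 66 is not legal there

7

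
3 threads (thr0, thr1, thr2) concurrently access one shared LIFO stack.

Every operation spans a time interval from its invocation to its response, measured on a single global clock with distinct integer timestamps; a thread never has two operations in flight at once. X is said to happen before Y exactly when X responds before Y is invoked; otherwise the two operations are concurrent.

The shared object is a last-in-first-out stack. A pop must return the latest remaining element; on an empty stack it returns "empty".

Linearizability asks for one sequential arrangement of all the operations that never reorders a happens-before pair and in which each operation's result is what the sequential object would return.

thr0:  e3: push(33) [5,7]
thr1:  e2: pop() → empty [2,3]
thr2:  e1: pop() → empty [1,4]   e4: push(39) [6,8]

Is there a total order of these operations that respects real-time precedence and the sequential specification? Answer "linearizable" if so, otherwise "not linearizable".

witness order: e1, e2, e3, e4
after step 1 (e1 pop() → empty): stack <>
after step 2 (e2 pop() → empty): stack <>
after step 3 (e3 push(33)): stack <33>
after step 4 (e4 push(39)): stack <33,39>

linearizable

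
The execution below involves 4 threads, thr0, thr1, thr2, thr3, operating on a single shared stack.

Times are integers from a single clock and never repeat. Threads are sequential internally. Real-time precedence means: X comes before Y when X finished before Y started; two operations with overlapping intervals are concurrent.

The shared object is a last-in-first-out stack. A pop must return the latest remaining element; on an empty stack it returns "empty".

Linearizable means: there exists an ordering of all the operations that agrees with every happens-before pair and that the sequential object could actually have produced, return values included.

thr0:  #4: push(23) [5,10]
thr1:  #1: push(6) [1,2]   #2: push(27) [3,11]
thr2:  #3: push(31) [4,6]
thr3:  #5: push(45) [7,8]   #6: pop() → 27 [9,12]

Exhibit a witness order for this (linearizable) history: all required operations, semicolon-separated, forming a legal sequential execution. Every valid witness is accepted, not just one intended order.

1. #1 push(6), leaving stack <6>
2. #3 push(31), leaving stack <6,31>
3. #4 push(23), leaving stack <6,31,23>
4. #5 push(45), leaving stack <6,31,23,45>
5. #2 push(27), leaving stack <6,31,23,45,27>
6. #6 pop() → 27, leaving stack <6,31,23,45>

#1; #3; #4; #5; #2; #6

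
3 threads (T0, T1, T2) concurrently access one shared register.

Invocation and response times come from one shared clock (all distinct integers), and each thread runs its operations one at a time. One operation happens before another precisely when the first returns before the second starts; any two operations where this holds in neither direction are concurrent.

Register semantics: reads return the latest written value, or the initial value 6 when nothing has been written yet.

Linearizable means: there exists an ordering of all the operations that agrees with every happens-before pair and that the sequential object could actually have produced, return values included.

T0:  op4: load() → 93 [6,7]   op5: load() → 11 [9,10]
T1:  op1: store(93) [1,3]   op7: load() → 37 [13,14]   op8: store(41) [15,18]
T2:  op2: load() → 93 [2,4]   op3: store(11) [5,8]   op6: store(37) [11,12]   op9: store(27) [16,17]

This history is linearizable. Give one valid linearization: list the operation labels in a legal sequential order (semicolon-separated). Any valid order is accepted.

op1; op2; op4; op3; op5; op6; op7; op8; op9

after step 1 (op1 store(93)): value 93
after step 2 (op2 load() → 93): value 93
after step 3 (op4 load() → 93): value 93
after step 4 (op3 store(11)): value 11
after step 5 (op5 load() → 11): value 11
after step 6 (op6 store(37)): value 37
after step 7 (op7 load() → 37): value 37
after step 8 (op8 store(41)): value 41
after step 9 (op9 store(27)): value 27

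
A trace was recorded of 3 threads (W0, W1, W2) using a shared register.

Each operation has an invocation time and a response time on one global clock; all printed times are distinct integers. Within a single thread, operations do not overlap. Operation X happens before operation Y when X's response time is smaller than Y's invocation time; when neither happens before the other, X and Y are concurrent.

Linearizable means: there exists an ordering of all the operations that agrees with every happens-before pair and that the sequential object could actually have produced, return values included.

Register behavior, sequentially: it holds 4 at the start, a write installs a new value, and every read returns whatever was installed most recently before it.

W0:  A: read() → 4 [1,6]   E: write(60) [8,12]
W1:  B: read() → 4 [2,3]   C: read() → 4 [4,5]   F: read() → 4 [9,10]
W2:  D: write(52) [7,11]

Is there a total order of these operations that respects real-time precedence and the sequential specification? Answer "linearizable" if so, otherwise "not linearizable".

one valid linearization: A, B, C, F, D, E
step 1: A read() → 4 — value 4
step 2: B read() → 4 — value 4
step 3: C read() → 4 — value 4
step 4: F read() → 4 — value 4
step 5: D write(52) — value 52
step 6: E write(60) — value 60

linearizable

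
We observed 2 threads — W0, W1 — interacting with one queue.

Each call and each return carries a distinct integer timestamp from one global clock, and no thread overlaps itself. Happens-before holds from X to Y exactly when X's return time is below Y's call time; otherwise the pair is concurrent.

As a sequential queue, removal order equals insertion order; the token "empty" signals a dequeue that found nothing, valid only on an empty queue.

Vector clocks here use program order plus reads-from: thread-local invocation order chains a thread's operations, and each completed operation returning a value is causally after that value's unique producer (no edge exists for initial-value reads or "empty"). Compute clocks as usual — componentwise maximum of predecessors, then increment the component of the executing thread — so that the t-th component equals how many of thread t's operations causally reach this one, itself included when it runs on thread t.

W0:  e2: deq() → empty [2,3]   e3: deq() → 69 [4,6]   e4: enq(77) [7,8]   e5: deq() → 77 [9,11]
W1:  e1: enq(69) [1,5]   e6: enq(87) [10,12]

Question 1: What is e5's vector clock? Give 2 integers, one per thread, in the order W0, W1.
Answer: (4, 1)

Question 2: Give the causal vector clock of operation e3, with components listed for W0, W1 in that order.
Answer: (2, 1)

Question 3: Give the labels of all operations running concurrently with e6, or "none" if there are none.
Answer: e5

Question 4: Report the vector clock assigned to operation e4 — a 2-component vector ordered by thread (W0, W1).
Answer: (3, 1)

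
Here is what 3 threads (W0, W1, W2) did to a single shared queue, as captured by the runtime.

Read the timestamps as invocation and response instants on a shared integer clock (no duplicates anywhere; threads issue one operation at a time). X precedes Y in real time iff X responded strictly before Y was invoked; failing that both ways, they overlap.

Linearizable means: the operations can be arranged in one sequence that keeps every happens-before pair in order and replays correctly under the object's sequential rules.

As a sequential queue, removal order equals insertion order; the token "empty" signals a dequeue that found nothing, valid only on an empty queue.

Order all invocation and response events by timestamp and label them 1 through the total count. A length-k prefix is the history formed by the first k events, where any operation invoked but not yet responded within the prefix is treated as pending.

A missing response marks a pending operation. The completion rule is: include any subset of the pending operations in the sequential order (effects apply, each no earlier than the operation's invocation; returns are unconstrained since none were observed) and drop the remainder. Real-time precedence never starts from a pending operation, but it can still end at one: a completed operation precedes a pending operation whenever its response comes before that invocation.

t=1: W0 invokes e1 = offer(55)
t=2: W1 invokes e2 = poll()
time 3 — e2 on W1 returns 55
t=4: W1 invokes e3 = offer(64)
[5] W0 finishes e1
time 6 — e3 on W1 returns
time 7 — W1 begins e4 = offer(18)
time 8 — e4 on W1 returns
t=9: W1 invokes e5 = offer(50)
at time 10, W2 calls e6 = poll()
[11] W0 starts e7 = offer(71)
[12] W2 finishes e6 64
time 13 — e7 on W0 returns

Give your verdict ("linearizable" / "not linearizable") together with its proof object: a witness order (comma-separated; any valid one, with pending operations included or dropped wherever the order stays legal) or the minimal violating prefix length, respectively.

1. e1 offer(55), leaving queue <55>
2. e2 poll() → 55, leaving queue <>
3. e3 offer(64), leaving queue <64>
4. e4 offer(18), leaving queue <64,18>
5. e5 offer(50) (pending, included), leaving queue <64,18,50>
6. e6 poll() → 64, leaving queue <18,50>
7. e7 offer(71), leaving queue <18,50,71>

linearizable — witness: e1, e2, e3, e4, e5, e6, e7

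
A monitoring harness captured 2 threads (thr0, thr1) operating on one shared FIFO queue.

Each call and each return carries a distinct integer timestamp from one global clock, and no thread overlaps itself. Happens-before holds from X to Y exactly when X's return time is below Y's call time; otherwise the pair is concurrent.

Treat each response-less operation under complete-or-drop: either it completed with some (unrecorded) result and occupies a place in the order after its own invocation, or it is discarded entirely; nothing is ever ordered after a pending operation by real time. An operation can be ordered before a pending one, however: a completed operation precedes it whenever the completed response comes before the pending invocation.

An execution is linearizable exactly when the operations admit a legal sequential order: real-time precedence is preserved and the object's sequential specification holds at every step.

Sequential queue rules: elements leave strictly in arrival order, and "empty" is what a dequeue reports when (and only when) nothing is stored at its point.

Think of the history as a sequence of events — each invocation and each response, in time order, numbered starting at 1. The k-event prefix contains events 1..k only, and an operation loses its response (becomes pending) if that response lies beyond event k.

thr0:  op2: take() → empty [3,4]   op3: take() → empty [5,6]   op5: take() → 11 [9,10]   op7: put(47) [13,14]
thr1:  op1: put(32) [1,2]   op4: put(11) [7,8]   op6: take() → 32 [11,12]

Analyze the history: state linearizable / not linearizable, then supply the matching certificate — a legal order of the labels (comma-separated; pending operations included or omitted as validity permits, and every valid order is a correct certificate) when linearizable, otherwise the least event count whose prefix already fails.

already the first 4 events (up to op2's response at time 4) admit no linearization; the first 3 still do
exhaustive check: the 2 completed FIFO queue ops admit one real-time order; illegal
take op1, op2: step 2 already fails, because op2 take() → empty cannot occur there

not linearizable — minimal violating prefix: 4 events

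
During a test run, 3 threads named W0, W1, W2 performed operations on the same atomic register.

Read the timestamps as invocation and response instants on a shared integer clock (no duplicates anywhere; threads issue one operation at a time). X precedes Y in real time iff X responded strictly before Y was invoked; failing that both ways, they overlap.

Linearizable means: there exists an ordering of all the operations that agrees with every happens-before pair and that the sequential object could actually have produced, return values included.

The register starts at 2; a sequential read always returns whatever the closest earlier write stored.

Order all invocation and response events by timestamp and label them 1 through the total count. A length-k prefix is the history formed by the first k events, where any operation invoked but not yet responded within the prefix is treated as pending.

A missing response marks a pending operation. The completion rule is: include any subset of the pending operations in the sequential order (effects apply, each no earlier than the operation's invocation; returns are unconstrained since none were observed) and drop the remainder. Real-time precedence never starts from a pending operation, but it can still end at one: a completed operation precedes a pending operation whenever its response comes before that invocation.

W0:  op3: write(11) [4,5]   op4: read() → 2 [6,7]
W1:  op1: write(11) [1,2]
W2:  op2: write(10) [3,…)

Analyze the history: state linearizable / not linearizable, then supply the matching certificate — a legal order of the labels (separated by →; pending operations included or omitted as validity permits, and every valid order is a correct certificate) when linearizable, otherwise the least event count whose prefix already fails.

the violation lands at event 7, op4's response at time 7: events 1..6 linearize, events 1..7 do not
a single order respects real time; the 3 completed atomic register operations fail replay along it
including or dropping the 1 pending operation (op2) in any combination fails
e.g. op1, op3, op4 (pending dropped): illegal at step 3, since op4 read() → 2 cannot apply there

not linearizable — minimal violating prefix: 7 events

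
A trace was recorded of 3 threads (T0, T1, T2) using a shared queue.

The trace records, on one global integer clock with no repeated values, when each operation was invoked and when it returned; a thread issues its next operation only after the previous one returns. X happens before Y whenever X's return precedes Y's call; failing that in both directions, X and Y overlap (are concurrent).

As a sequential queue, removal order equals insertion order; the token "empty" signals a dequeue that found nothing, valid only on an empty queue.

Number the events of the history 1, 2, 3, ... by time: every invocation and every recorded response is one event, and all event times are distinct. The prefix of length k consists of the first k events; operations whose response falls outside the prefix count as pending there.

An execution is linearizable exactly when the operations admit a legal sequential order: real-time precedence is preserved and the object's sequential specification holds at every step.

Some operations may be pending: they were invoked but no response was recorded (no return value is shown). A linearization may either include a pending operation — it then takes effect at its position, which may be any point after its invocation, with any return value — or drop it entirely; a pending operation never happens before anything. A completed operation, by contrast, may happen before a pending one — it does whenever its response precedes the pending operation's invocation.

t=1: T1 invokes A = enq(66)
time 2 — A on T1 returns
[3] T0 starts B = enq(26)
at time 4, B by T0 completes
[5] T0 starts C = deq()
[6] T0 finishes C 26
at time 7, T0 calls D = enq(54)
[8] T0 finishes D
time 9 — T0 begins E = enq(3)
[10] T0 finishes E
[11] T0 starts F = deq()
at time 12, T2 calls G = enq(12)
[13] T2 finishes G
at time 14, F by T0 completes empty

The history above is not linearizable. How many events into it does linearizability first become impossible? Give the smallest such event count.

6

events 1..5 are linearizable; a witness order is A, B:
after step 1 (A enq(66)): queue <66>
after step 2 (B enq(26)): queue <66,26>
adding event 6 (C responds at 6) leaves no legal real-time order
sample order A, B, C stalls at step 3 — C deq() → 26 has no legal effect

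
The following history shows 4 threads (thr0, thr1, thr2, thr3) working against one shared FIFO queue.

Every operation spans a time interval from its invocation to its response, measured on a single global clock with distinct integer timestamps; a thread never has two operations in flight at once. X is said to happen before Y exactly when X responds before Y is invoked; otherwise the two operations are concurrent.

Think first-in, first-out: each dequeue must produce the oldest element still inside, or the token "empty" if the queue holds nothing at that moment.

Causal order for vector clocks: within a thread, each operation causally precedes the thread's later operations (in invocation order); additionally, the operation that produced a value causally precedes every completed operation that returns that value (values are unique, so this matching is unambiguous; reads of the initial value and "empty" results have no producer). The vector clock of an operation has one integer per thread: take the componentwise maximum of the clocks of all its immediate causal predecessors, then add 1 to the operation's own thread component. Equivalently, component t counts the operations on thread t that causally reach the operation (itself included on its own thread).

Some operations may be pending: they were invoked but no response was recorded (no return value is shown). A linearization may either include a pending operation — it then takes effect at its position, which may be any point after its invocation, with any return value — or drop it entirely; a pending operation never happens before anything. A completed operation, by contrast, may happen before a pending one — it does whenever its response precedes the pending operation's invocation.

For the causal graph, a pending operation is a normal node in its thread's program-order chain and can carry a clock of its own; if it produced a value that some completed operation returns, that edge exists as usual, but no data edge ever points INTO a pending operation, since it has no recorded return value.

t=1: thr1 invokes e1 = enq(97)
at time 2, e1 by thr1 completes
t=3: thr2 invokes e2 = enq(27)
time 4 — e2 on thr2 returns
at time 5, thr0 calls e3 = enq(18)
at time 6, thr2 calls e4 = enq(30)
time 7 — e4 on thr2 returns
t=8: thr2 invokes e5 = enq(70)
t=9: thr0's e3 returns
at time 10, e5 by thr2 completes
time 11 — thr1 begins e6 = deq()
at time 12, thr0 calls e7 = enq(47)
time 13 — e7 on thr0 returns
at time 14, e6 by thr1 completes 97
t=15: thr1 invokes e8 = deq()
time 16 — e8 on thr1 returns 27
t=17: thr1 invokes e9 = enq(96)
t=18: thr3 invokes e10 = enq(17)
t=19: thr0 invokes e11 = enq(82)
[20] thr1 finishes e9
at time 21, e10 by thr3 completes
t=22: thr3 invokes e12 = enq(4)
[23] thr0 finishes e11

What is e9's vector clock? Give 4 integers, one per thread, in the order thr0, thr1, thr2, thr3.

invoked at 18, e10 has no predecessors; its own thr3 bump gives (0, 0, 0, 1)
invoked at 3, e2 has no predecessors; its own thr2 bump gives (0, 0, 1, 0)
invoked at 1, e1 has no predecessors; its own thr1 bump gives (0, 1, 0, 0)
invoked at 5, e3 has no predecessors; its own thr0 bump gives (1, 0, 0, 0)
e12, invoked 22, takes VC(e10)=(0, 0, 0, 1) under max, adds 1 for thr3 → (0, 0, 0, 2)
e4, invoked 6, takes VC(e2)=(0, 0, 1, 0) under max, adds 1 for thr2 → (0, 0, 2, 0)
e6, invoked 11, takes VC(e1)=(0, 1, 0, 0) under max, adds 1 for thr1 → (0, 2, 0, 0)
e7, invoked 12, takes VC(e3)=(1, 0, 0, 0) under max, adds 1 for thr0 → (2, 0, 0, 0)
e5, invoked 8, takes VC(e4)=(0, 0, 2, 0) under max, adds 1 for thr2 → (0, 0, 3, 0)
e11, invoked 19, takes VC(e7)=(2, 0, 0, 0) under max, adds 1 for thr0 → (3, 0, 0, 0)
e8, invoked 15, takes VC(e2)=(0, 0, 1, 0), VC(e6)=(0, 2, 0, 0) under max, adds 1 for thr1 → (0, 3, 1, 0)
e9, invoked 17, takes VC(e8)=(0, 3, 1, 0) under max, adds 1 for thr1 → (0, 4, 1, 0)
target: VC(e9) = (0, 4, 1, 0)

(0, 4, 1, 0)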